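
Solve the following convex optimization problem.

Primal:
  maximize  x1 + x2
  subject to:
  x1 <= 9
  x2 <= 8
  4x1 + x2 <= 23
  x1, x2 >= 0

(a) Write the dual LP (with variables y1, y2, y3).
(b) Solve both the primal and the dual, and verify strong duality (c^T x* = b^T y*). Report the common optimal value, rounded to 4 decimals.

The standard primal-dual pair for 'max c^T x s.t. A x <= b, x >= 0' is:
  Dual:  min b^T y  s.t.  A^T y >= c,  y >= 0.

So the dual LP is:
  minimize  9y1 + 8y2 + 23y3
  subject to:
    y1 + 4y3 >= 1
    y2 + y3 >= 1
    y1, y2, y3 >= 0

Solving the primal: x* = (3.75, 8).
  primal value c^T x* = 11.75.
Solving the dual: y* = (0, 0.75, 0.25).
  dual value b^T y* = 11.75.
Strong duality: c^T x* = b^T y*. Confirmed.

11.75


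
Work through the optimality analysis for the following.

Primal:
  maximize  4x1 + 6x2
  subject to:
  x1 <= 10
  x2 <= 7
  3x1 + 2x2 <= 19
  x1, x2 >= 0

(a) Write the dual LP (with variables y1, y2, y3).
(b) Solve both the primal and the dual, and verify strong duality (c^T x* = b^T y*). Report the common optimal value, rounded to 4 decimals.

The standard primal-dual pair for 'max c^T x s.t. A x <= b, x >= 0' is:
  Dual:  min b^T y  s.t.  A^T y >= c,  y >= 0.

So the dual LP is:
  minimize  10y1 + 7y2 + 19y3
  subject to:
    y1 + 3y3 >= 4
    y2 + 2y3 >= 6
    y1, y2, y3 >= 0

Solving the primal: x* = (1.6667, 7).
  primal value c^T x* = 48.6667.
Solving the dual: y* = (0, 3.3333, 1.3333).
  dual value b^T y* = 48.6667.
Strong duality: c^T x* = b^T y*. Confirmed.

48.6667


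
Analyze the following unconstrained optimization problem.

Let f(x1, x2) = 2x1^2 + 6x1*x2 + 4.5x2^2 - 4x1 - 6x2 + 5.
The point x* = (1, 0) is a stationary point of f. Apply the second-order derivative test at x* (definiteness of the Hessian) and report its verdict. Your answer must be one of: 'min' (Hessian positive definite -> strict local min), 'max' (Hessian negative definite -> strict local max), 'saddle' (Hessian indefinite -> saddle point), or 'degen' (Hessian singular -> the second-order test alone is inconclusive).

Compute the Hessian H = grad^2 f:
  H = [[4, 6], [6, 9]]
Verify stationarity: grad f(x*) = H x* + g = (0, 0).
Eigenvalues of H: 0, 13.
H has a zero eigenvalue (singular; positive semidefinite but not definite), so H is neither positive definite, negative definite, nor indefinite. The second-order test alone is inconclusive -> degen.
(Indeed, f is constant along the null direction of H through x*, so x* is not a strict local extremum.)

degen


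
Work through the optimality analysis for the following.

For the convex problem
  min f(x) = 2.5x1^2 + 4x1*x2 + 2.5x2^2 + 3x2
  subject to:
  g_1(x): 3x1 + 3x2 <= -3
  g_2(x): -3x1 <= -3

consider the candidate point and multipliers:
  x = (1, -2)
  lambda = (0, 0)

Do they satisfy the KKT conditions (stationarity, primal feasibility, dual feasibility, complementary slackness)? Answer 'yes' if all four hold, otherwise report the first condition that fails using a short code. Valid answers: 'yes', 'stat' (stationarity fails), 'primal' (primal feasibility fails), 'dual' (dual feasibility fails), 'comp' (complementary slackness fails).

Gradient of f: grad f(x) = Q x + c = (-3, -3)
Constraint values g_i(x) = a_i^T x - b_i:
  g_1((1, -2)) = 0
  g_2((1, -2)) = 0
Stationarity residual: grad f(x) + sum_i lambda_i a_i = (-3, -3)
  -> stationarity FAILS
Primal feasibility (all g_i <= 0): OK
Dual feasibility (all lambda_i >= 0): OK
Complementary slackness (lambda_i * g_i(x) = 0 for all i): OK

Verdict: the first failing condition is stationarity -> stat.

stat


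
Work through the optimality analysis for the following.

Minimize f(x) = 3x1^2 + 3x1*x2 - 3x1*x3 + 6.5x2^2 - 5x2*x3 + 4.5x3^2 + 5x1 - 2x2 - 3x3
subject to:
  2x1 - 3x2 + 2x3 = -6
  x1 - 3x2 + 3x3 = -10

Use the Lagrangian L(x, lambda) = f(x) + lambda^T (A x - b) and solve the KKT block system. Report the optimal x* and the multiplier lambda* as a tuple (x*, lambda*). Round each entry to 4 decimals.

Form the Lagrangian:
  L(x, lambda) = (1/2) x^T Q x + c^T x + lambda^T (A x - b)
Stationarity (grad_x L = 0): Q x + c + A^T lambda = 0.
Primal feasibility: A x = b.

This gives the KKT block system:
  [ Q   A^T ] [ x     ]   [-c ]
  [ A    0  ] [ lambda ] = [ b ]

Solving the linear system:
  x*      = (0.3071, -0.2573, -3.6929)
  lambda* = (-21.8299, 26.5104)
  f(x*)   = 73.6266

x* = (0.3071, -0.2573, -3.6929), lambda* = (-21.8299, 26.5104)


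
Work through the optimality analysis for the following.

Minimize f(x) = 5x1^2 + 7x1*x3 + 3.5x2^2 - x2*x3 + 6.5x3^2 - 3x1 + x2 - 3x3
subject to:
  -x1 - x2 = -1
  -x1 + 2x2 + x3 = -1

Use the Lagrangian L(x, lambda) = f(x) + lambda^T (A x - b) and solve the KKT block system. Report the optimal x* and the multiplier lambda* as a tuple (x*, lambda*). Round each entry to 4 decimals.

Form the Lagrangian:
  L(x, lambda) = (1/2) x^T Q x + c^T x + lambda^T (A x - b)
Stationarity (grad_x L = 0): Q x + c + A^T lambda = 0.
Primal feasibility: A x = b.

This gives the KKT block system:
  [ Q   A^T ] [ x     ]   [-c ]
  [ A    0  ] [ lambda ] = [ b ]

Solving the linear system:
  x*      = (0.9011, 0.0989, -0.2967)
  lambda* = (3.2857, 0.6484)
  f(x*)   = 1.1099

x* = (0.9011, 0.0989, -0.2967), lambda* = (3.2857, 0.6484)


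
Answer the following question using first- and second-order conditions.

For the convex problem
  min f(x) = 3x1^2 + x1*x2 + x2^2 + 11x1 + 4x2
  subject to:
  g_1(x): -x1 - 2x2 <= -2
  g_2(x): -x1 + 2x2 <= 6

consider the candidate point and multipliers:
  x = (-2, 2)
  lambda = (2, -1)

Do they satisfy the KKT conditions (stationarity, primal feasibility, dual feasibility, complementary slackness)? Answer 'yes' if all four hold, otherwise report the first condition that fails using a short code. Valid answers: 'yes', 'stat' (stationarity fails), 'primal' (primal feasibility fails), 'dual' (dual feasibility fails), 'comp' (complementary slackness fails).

Gradient of f: grad f(x) = Q x + c = (1, 6)
Constraint values g_i(x) = a_i^T x - b_i:
  g_1((-2, 2)) = 0
  g_2((-2, 2)) = 0
Stationarity residual: grad f(x) + sum_i lambda_i a_i = (0, 0)
  -> stationarity OK
Primal feasibility (all g_i <= 0): OK
Dual feasibility (all lambda_i >= 0): FAILS
Complementary slackness (lambda_i * g_i(x) = 0 for all i): OK

Verdict: the first failing condition is dual_feasibility -> dual.

dual


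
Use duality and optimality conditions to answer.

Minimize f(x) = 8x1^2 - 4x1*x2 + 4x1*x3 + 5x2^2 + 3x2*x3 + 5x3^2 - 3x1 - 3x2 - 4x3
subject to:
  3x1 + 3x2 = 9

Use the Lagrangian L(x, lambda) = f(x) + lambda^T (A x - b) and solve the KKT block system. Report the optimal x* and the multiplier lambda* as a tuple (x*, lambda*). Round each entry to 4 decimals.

Form the Lagrangian:
  L(x, lambda) = (1/2) x^T Q x + c^T x + lambda^T (A x - b)
Stationarity (grad_x L = 0): Q x + c + A^T lambda = 0.
Primal feasibility: A x = b.

This gives the KKT block system:
  [ Q   A^T ] [ x     ]   [-c ]
  [ A    0  ] [ lambda ] = [ b ]

Solving the linear system:
  x*      = (1.2537, 1.7463, -0.6254)
  lambda* = (-2.5241)
  f(x*)   = 8.1091

x* = (1.2537, 1.7463, -0.6254), lambda* = (-2.5241)


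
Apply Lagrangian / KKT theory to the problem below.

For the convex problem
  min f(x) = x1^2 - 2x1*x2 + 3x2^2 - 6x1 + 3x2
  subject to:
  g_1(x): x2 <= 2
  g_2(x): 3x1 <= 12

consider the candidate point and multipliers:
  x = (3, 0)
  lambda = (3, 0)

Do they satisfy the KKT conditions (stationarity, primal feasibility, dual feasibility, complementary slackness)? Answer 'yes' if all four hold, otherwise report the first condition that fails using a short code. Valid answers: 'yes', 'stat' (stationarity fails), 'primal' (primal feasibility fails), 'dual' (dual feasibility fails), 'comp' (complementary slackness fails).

Gradient of f: grad f(x) = Q x + c = (0, -3)
Constraint values g_i(x) = a_i^T x - b_i:
  g_1((3, 0)) = -2
  g_2((3, 0)) = -3
Stationarity residual: grad f(x) + sum_i lambda_i a_i = (0, 0)
  -> stationarity OK
Primal feasibility (all g_i <= 0): OK
Dual feasibility (all lambda_i >= 0): OK
Complementary slackness (lambda_i * g_i(x) = 0 for all i): FAILS

Verdict: the first failing condition is complementary_slackness -> comp.

comp


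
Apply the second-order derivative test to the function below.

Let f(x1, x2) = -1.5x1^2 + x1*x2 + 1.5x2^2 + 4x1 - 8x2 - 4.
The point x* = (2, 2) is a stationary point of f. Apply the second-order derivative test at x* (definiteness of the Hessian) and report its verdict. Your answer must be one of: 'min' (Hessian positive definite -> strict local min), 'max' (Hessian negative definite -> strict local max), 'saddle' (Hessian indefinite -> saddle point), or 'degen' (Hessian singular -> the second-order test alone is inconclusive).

Compute the Hessian H = grad^2 f:
  H = [[-3, 1], [1, 3]]
Verify stationarity: grad f(x*) = H x* + g = (0, 0).
Eigenvalues of H: -3.1623, 3.1623.
Eigenvalues have mixed signs, so H is indefinite -> x* is a saddle point.

saddle


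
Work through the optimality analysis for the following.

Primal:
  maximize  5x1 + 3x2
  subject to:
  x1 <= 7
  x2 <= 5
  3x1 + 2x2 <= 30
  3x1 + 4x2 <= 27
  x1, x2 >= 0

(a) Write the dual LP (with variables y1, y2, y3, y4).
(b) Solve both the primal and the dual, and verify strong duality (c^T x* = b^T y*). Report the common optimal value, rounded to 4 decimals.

The standard primal-dual pair for 'max c^T x s.t. A x <= b, x >= 0' is:
  Dual:  min b^T y  s.t.  A^T y >= c,  y >= 0.

So the dual LP is:
  minimize  7y1 + 5y2 + 30y3 + 27y4
  subject to:
    y1 + 3y3 + 3y4 >= 5
    y2 + 2y3 + 4y4 >= 3
    y1, y2, y3, y4 >= 0

Solving the primal: x* = (7, 1.5).
  primal value c^T x* = 39.5.
Solving the dual: y* = (2.75, 0, 0, 0.75).
  dual value b^T y* = 39.5.
Strong duality: c^T x* = b^T y*. Confirmed.

39.5


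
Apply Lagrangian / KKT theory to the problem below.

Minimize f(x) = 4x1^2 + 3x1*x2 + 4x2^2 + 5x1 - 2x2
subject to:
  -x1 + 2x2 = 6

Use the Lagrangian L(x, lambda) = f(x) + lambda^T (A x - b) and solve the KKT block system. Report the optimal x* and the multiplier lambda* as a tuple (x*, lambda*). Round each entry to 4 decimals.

Form the Lagrangian:
  L(x, lambda) = (1/2) x^T Q x + c^T x + lambda^T (A x - b)
Stationarity (grad_x L = 0): Q x + c + A^T lambda = 0.
Primal feasibility: A x = b.

This gives the KKT block system:
  [ Q   A^T ] [ x     ]   [-c ]
  [ A    0  ] [ lambda ] = [ b ]

Solving the linear system:
  x*      = (-1.9231, 2.0385)
  lambda* = (-4.2692)
  f(x*)   = 5.9615

x* = (-1.9231, 2.0385), lambda* = (-4.2692)


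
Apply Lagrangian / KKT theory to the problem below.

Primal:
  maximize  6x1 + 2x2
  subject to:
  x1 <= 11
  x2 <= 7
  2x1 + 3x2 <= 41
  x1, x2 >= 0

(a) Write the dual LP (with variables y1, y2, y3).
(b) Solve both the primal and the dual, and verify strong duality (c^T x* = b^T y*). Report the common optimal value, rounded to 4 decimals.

The standard primal-dual pair for 'max c^T x s.t. A x <= b, x >= 0' is:
  Dual:  min b^T y  s.t.  A^T y >= c,  y >= 0.

So the dual LP is:
  minimize  11y1 + 7y2 + 41y3
  subject to:
    y1 + 2y3 >= 6
    y2 + 3y3 >= 2
    y1, y2, y3 >= 0

Solving the primal: x* = (11, 6.3333).
  primal value c^T x* = 78.6667.
Solving the dual: y* = (4.6667, 0, 0.6667).
  dual value b^T y* = 78.6667.
Strong duality: c^T x* = b^T y*. Confirmed.

78.6667


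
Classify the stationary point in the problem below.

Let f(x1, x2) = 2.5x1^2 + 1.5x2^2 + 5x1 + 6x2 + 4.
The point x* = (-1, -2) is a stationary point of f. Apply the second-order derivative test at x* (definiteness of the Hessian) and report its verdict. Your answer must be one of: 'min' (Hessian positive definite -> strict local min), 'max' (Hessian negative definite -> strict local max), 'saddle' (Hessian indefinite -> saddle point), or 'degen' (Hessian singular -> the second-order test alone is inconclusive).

Compute the Hessian H = grad^2 f:
  H = [[5, 0], [0, 3]]
Verify stationarity: grad f(x*) = H x* + g = (0, 0).
Eigenvalues of H: 3, 5.
Both eigenvalues > 0, so H is positive definite -> x* is a strict local min.

min


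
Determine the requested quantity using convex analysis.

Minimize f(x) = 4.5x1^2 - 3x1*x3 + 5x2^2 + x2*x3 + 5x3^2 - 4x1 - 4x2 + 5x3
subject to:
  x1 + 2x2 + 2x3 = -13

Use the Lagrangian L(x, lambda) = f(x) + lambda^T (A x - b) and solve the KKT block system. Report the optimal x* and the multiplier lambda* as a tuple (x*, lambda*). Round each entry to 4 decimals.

Form the Lagrangian:
  L(x, lambda) = (1/2) x^T Q x + c^T x + lambda^T (A x - b)
Stationarity (grad_x L = 0): Q x + c + A^T lambda = 0.
Primal feasibility: A x = b.

This gives the KKT block system:
  [ Q   A^T ] [ x     ]   [-c ]
  [ A    0  ] [ lambda ] = [ b ]

Solving the linear system:
  x*      = (-2.1868, -1.8388, -3.5678)
  lambda* = (12.978)
  f(x*)   = 83.489

x* = (-2.1868, -1.8388, -3.5678), lambda* = (12.978)


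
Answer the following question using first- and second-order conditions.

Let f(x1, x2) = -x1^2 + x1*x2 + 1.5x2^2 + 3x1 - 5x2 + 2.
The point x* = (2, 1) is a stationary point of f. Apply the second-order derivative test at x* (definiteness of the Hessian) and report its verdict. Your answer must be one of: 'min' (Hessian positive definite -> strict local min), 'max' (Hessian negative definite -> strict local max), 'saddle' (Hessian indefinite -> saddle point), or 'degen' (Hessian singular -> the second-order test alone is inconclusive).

Compute the Hessian H = grad^2 f:
  H = [[-2, 1], [1, 3]]
Verify stationarity: grad f(x*) = H x* + g = (0, 0).
Eigenvalues of H: -2.1926, 3.1926.
Eigenvalues have mixed signs, so H is indefinite -> x* is a saddle point.

saddle


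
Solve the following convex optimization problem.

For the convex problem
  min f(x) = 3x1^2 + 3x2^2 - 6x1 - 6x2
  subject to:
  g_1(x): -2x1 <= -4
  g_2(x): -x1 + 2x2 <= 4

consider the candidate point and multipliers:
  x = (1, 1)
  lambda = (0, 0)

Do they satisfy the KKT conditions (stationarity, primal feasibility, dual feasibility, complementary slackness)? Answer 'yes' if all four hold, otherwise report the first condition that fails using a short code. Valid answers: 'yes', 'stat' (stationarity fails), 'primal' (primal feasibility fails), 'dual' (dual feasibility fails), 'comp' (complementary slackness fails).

Gradient of f: grad f(x) = Q x + c = (0, 0)
Constraint values g_i(x) = a_i^T x - b_i:
  g_1((1, 1)) = 2
  g_2((1, 1)) = -3
Stationarity residual: grad f(x) + sum_i lambda_i a_i = (0, 0)
  -> stationarity OK
Primal feasibility (all g_i <= 0): FAILS
Dual feasibility (all lambda_i >= 0): OK
Complementary slackness (lambda_i * g_i(x) = 0 for all i): OK

Verdict: the first failing condition is primal_feasibility -> primal.

primal


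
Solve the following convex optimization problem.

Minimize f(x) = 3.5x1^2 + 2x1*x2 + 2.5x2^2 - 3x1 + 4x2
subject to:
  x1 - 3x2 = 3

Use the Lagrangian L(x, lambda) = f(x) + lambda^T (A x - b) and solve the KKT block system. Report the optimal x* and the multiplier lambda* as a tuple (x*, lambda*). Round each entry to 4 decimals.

Form the Lagrangian:
  L(x, lambda) = (1/2) x^T Q x + c^T x + lambda^T (A x - b)
Stationarity (grad_x L = 0): Q x + c + A^T lambda = 0.
Primal feasibility: A x = b.

This gives the KKT block system:
  [ Q   A^T ] [ x     ]   [-c ]
  [ A    0  ] [ lambda ] = [ b ]

Solving the linear system:
  x*      = (0.6, -0.8)
  lambda* = (0.4)
  f(x*)   = -3.1

x* = (0.6, -0.8), lambda* = (0.4)


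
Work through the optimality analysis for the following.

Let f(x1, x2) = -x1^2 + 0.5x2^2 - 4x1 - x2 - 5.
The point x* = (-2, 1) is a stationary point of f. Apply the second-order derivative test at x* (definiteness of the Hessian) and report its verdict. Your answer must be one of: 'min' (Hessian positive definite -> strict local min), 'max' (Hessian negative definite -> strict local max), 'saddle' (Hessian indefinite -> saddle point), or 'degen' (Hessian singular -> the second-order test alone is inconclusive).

Compute the Hessian H = grad^2 f:
  H = [[-2, 0], [0, 1]]
Verify stationarity: grad f(x*) = H x* + g = (0, 0).
Eigenvalues of H: -2, 1.
Eigenvalues have mixed signs, so H is indefinite -> x* is a saddle point.

saddle


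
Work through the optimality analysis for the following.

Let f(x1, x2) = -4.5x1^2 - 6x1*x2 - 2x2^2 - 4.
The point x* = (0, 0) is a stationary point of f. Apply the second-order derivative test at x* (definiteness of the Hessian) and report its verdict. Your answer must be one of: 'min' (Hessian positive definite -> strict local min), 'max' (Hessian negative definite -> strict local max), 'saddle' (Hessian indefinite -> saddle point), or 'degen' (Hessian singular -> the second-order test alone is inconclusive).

Compute the Hessian H = grad^2 f:
  H = [[-9, -6], [-6, -4]]
Verify stationarity: grad f(x*) = H x* + g = (0, 0).
Eigenvalues of H: -13, 0.
H has a zero eigenvalue (singular; negative semidefinite but not definite), so H is neither positive definite, negative definite, nor indefinite. The second-order test alone is inconclusive -> degen.
(Indeed, f is constant along the null direction of H through x*, so x* is not a strict local extremum.)

degen


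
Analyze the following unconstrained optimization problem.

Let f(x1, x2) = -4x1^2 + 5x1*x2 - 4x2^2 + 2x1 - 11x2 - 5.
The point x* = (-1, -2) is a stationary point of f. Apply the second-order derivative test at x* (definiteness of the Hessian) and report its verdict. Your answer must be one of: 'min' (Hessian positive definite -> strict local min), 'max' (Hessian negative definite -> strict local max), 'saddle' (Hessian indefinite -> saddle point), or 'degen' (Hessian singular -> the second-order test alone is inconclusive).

Compute the Hessian H = grad^2 f:
  H = [[-8, 5], [5, -8]]
Verify stationarity: grad f(x*) = H x* + g = (0, 0).
Eigenvalues of H: -13, -3.
Both eigenvalues < 0, so H is negative definite -> x* is a strict local max.

max


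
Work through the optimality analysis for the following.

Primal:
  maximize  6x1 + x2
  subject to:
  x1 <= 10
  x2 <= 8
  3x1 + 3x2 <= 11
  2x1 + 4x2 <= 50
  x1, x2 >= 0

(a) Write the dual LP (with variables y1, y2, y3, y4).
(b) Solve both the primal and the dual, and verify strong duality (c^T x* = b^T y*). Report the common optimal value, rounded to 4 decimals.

The standard primal-dual pair for 'max c^T x s.t. A x <= b, x >= 0' is:
  Dual:  min b^T y  s.t.  A^T y >= c,  y >= 0.

So the dual LP is:
  minimize  10y1 + 8y2 + 11y3 + 50y4
  subject to:
    y1 + 3y3 + 2y4 >= 6
    y2 + 3y3 + 4y4 >= 1
    y1, y2, y3, y4 >= 0

Solving the primal: x* = (3.6667, 0).
  primal value c^T x* = 22.
Solving the dual: y* = (0, 0, 2, 0).
  dual value b^T y* = 22.
Strong duality: c^T x* = b^T y*. Confirmed.

22


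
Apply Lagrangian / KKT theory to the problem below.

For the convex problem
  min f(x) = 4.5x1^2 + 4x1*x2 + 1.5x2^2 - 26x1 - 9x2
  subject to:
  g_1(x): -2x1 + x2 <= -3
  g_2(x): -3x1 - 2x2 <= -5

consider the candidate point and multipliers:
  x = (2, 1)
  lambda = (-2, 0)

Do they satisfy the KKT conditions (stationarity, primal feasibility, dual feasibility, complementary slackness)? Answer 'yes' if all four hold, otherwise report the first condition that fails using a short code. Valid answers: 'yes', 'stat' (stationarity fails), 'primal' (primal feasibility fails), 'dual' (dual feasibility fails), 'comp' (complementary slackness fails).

Gradient of f: grad f(x) = Q x + c = (-4, 2)
Constraint values g_i(x) = a_i^T x - b_i:
  g_1((2, 1)) = 0
  g_2((2, 1)) = -3
Stationarity residual: grad f(x) + sum_i lambda_i a_i = (0, 0)
  -> stationarity OK
Primal feasibility (all g_i <= 0): OK
Dual feasibility (all lambda_i >= 0): FAILS
Complementary slackness (lambda_i * g_i(x) = 0 for all i): OK

Verdict: the first failing condition is dual_feasibility -> dual.

dual


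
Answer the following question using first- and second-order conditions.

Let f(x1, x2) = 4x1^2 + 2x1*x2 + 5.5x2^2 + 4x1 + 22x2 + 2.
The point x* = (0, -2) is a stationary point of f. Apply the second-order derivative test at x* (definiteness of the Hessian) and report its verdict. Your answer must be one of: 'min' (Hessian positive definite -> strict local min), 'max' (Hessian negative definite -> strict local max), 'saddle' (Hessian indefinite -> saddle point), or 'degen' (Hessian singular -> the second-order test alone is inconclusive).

Compute the Hessian H = grad^2 f:
  H = [[8, 2], [2, 11]]
Verify stationarity: grad f(x*) = H x* + g = (0, 0).
Eigenvalues of H: 7, 12.
Both eigenvalues > 0, so H is positive definite -> x* is a strict local min.

min


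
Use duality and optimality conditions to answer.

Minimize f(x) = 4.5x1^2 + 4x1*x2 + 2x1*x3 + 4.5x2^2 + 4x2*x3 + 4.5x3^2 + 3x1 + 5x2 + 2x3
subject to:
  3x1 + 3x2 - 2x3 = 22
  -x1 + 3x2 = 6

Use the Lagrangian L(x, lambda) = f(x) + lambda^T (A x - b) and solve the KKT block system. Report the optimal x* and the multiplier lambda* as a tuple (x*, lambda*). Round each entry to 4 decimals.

Form the Lagrangian:
  L(x, lambda) = (1/2) x^T Q x + c^T x + lambda^T (A x - b)
Stationarity (grad_x L = 0): Q x + c + A^T lambda = 0.
Primal feasibility: A x = b.

This gives the KKT block system:
  [ Q   A^T ] [ x     ]   [-c ]
  [ A    0  ] [ lambda ] = [ b ]

Solving the linear system:
  x*      = (2.129, 2.7097, -3.7419)
  lambda* = (-8.2903, 0.6452)
  f(x*)   = 95.4839

x* = (2.129, 2.7097, -3.7419), lambda* = (-8.2903, 0.6452)


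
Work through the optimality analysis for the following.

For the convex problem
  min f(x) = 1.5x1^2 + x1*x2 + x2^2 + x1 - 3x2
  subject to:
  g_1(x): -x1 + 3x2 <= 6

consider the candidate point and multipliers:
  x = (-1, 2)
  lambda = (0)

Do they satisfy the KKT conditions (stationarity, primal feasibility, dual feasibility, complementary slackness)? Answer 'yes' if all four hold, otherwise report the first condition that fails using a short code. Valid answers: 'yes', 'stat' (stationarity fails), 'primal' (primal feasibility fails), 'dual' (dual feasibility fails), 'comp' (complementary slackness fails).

Gradient of f: grad f(x) = Q x + c = (0, 0)
Constraint values g_i(x) = a_i^T x - b_i:
  g_1((-1, 2)) = 1
Stationarity residual: grad f(x) + sum_i lambda_i a_i = (0, 0)
  -> stationarity OK
Primal feasibility (all g_i <= 0): FAILS
Dual feasibility (all lambda_i >= 0): OK
Complementary slackness (lambda_i * g_i(x) = 0 for all i): OK

Verdict: the first failing condition is primal_feasibility -> primal.

primal


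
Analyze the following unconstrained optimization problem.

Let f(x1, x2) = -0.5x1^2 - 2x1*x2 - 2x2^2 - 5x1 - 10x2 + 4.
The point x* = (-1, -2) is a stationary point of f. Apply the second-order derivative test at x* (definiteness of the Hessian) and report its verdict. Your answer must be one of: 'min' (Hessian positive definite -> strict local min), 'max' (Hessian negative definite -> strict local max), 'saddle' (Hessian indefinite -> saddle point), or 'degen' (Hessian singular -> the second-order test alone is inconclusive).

Compute the Hessian H = grad^2 f:
  H = [[-1, -2], [-2, -4]]
Verify stationarity: grad f(x*) = H x* + g = (0, 0).
Eigenvalues of H: -5, 0.
H has a zero eigenvalue (singular; negative semidefinite but not definite), so H is neither positive definite, negative definite, nor indefinite. The second-order test alone is inconclusive -> degen.
(Indeed, f is constant along the null direction of H through x*, so x* is not a strict local extremum.)

degen


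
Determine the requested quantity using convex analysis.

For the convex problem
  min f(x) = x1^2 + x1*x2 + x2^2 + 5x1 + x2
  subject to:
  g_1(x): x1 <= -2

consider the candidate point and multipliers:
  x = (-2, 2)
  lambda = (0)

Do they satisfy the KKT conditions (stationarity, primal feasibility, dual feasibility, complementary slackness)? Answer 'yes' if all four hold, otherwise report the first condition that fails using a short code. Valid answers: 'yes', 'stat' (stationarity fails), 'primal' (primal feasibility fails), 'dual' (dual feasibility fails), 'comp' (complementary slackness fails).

Gradient of f: grad f(x) = Q x + c = (3, 3)
Constraint values g_i(x) = a_i^T x - b_i:
  g_1((-2, 2)) = 0
Stationarity residual: grad f(x) + sum_i lambda_i a_i = (3, 3)
  -> stationarity FAILS
Primal feasibility (all g_i <= 0): OK
Dual feasibility (all lambda_i >= 0): OK
Complementary slackness (lambda_i * g_i(x) = 0 for all i): OK

Verdict: the first failing condition is stationarity -> stat.

stat


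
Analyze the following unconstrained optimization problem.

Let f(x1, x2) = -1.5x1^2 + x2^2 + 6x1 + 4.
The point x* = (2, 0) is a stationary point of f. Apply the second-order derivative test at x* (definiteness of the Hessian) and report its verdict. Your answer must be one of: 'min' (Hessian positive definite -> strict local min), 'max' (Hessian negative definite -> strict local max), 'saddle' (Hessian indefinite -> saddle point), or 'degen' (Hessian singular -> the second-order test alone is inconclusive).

Compute the Hessian H = grad^2 f:
  H = [[-3, 0], [0, 2]]
Verify stationarity: grad f(x*) = H x* + g = (0, 0).
Eigenvalues of H: -3, 2.
Eigenvalues have mixed signs, so H is indefinite -> x* is a saddle point.

saddle


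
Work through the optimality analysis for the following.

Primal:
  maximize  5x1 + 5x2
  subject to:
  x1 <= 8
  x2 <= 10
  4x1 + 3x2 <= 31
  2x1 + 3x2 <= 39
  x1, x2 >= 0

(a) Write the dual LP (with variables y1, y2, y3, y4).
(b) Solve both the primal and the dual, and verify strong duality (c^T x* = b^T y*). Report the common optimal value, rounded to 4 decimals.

The standard primal-dual pair for 'max c^T x s.t. A x <= b, x >= 0' is:
  Dual:  min b^T y  s.t.  A^T y >= c,  y >= 0.

So the dual LP is:
  minimize  8y1 + 10y2 + 31y3 + 39y4
  subject to:
    y1 + 4y3 + 2y4 >= 5
    y2 + 3y3 + 3y4 >= 5
    y1, y2, y3, y4 >= 0

Solving the primal: x* = (0.25, 10).
  primal value c^T x* = 51.25.
Solving the dual: y* = (0, 1.25, 1.25, 0).
  dual value b^T y* = 51.25.
Strong duality: c^T x* = b^T y*. Confirmed.

51.25


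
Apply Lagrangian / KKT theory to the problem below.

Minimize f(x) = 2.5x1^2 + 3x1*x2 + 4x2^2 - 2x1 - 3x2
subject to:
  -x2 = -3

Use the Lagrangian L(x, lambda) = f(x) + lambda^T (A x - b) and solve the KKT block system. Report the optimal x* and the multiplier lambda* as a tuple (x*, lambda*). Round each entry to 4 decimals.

Form the Lagrangian:
  L(x, lambda) = (1/2) x^T Q x + c^T x + lambda^T (A x - b)
Stationarity (grad_x L = 0): Q x + c + A^T lambda = 0.
Primal feasibility: A x = b.

This gives the KKT block system:
  [ Q   A^T ] [ x     ]   [-c ]
  [ A    0  ] [ lambda ] = [ b ]

Solving the linear system:
  x*      = (-1.4, 3)
  lambda* = (16.8)
  f(x*)   = 22.1

x* = (-1.4, 3), lambda* = (16.8)


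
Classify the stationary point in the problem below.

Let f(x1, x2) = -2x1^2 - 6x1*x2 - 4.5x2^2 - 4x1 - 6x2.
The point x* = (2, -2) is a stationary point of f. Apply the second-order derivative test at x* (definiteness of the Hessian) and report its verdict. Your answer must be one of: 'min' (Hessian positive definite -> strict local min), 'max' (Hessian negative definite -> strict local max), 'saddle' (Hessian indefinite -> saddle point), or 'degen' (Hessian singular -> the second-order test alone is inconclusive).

Compute the Hessian H = grad^2 f:
  H = [[-4, -6], [-6, -9]]
Verify stationarity: grad f(x*) = H x* + g = (0, 0).
Eigenvalues of H: -13, 0.
H has a zero eigenvalue (singular; negative semidefinite but not definite), so H is neither positive definite, negative definite, nor indefinite. The second-order test alone is inconclusive -> degen.
(Indeed, f is constant along the null direction of H through x*, so x* is not a strict local extremum.)

degen


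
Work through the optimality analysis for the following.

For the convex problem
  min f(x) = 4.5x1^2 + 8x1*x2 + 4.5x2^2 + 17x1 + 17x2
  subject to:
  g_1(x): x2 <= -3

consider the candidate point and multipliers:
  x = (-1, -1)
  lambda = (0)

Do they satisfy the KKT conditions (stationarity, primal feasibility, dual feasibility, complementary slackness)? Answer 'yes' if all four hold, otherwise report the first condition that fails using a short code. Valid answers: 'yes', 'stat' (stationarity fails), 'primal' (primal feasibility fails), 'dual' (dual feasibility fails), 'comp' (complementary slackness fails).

Gradient of f: grad f(x) = Q x + c = (0, 0)
Constraint values g_i(x) = a_i^T x - b_i:
  g_1((-1, -1)) = 2
Stationarity residual: grad f(x) + sum_i lambda_i a_i = (0, 0)
  -> stationarity OK
Primal feasibility (all g_i <= 0): FAILS
Dual feasibility (all lambda_i >= 0): OK
Complementary slackness (lambda_i * g_i(x) = 0 for all i): OK

Verdict: the first failing condition is primal_feasibility -> primal.

primal


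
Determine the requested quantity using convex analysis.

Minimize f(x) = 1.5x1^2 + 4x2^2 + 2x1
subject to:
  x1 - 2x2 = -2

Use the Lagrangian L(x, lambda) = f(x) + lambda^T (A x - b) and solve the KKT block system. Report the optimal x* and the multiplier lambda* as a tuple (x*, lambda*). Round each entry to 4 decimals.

Form the Lagrangian:
  L(x, lambda) = (1/2) x^T Q x + c^T x + lambda^T (A x - b)
Stationarity (grad_x L = 0): Q x + c + A^T lambda = 0.
Primal feasibility: A x = b.

This gives the KKT block system:
  [ Q   A^T ] [ x     ]   [-c ]
  [ A    0  ] [ lambda ] = [ b ]

Solving the linear system:
  x*      = (-1.2, 0.4)
  lambda* = (1.6)
  f(x*)   = 0.4

x* = (-1.2, 0.4), lambda* = (1.6)


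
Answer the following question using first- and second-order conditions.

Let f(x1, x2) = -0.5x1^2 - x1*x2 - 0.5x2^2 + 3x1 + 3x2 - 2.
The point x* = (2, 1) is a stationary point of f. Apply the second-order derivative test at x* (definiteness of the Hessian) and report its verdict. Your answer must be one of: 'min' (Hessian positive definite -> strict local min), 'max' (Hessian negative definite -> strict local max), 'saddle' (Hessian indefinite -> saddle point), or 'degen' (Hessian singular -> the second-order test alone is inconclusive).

Compute the Hessian H = grad^2 f:
  H = [[-1, -1], [-1, -1]]
Verify stationarity: grad f(x*) = H x* + g = (0, 0).
Eigenvalues of H: -2, 0.
H has a zero eigenvalue (singular; negative semidefinite but not definite), so H is neither positive definite, negative definite, nor indefinite. The second-order test alone is inconclusive -> degen.
(Indeed, f is constant along the null direction of H through x*, so x* is not a strict local extremum.)

degen


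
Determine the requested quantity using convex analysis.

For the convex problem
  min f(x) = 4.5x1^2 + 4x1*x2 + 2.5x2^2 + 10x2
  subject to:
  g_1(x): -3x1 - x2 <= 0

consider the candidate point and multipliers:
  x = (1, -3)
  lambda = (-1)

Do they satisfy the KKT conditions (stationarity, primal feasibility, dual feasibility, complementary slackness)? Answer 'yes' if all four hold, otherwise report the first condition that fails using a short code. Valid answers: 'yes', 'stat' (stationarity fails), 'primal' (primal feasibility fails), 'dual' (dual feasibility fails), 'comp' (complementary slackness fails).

Gradient of f: grad f(x) = Q x + c = (-3, -1)
Constraint values g_i(x) = a_i^T x - b_i:
  g_1((1, -3)) = 0
Stationarity residual: grad f(x) + sum_i lambda_i a_i = (0, 0)
  -> stationarity OK
Primal feasibility (all g_i <= 0): OK
Dual feasibility (all lambda_i >= 0): FAILS
Complementary slackness (lambda_i * g_i(x) = 0 for all i): OK

Verdict: the first failing condition is dual_feasibility -> dual.

dual


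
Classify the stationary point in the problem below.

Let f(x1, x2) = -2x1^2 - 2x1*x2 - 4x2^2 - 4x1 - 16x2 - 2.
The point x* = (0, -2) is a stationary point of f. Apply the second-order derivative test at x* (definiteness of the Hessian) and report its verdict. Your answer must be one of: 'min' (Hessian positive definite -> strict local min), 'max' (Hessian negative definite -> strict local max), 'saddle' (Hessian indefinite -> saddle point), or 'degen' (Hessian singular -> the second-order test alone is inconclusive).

Compute the Hessian H = grad^2 f:
  H = [[-4, -2], [-2, -8]]
Verify stationarity: grad f(x*) = H x* + g = (0, 0).
Eigenvalues of H: -8.8284, -3.1716.
Both eigenvalues < 0, so H is negative definite -> x* is a strict local max.

max


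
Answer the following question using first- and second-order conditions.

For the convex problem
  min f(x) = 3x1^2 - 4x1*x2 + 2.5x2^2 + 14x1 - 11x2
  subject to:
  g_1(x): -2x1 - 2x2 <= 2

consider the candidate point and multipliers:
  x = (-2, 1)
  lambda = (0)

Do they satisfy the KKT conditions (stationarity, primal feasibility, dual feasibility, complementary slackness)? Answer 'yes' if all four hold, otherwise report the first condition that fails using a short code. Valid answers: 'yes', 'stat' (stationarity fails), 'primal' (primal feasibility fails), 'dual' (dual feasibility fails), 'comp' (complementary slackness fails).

Gradient of f: grad f(x) = Q x + c = (-2, 2)
Constraint values g_i(x) = a_i^T x - b_i:
  g_1((-2, 1)) = 0
Stationarity residual: grad f(x) + sum_i lambda_i a_i = (-2, 2)
  -> stationarity FAILS
Primal feasibility (all g_i <= 0): OK
Dual feasibility (all lambda_i >= 0): OK
Complementary slackness (lambda_i * g_i(x) = 0 for all i): OK

Verdict: the first failing condition is stationarity -> stat.

stat


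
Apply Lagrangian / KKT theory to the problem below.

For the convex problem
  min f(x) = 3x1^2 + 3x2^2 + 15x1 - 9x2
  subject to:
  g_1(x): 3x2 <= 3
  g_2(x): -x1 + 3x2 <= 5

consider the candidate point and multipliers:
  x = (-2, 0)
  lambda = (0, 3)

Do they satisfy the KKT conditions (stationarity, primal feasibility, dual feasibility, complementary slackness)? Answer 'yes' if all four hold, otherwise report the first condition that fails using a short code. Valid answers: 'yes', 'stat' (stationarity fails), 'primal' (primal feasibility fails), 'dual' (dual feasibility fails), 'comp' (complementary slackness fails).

Gradient of f: grad f(x) = Q x + c = (3, -9)
Constraint values g_i(x) = a_i^T x - b_i:
  g_1((-2, 0)) = -3
  g_2((-2, 0)) = -3
Stationarity residual: grad f(x) + sum_i lambda_i a_i = (0, 0)
  -> stationarity OK
Primal feasibility (all g_i <= 0): OK
Dual feasibility (all lambda_i >= 0): OK
Complementary slackness (lambda_i * g_i(x) = 0 for all i): FAILS

Verdict: the first failing condition is complementary_slackness -> comp.

comp


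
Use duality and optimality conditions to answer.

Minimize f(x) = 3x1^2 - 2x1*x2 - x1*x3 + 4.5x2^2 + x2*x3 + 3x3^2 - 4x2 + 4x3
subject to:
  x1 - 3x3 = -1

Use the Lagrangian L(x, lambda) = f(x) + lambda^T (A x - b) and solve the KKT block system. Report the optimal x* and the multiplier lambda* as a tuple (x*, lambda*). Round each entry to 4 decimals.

Form the Lagrangian:
  L(x, lambda) = (1/2) x^T Q x + c^T x + lambda^T (A x - b)
Stationarity (grad_x L = 0): Q x + c + A^T lambda = 0.
Primal feasibility: A x = b.

This gives the KKT block system:
  [ Q   A^T ] [ x     ]   [-c ]
  [ A    0  ] [ lambda ] = [ b ]

Solving the linear system:
  x*      = (-0.1735, 0.3753, 0.2755)
  lambda* = (2.0672)
  f(x*)   = 0.8341

x* = (-0.1735, 0.3753, 0.2755), lambda* = (2.0672)


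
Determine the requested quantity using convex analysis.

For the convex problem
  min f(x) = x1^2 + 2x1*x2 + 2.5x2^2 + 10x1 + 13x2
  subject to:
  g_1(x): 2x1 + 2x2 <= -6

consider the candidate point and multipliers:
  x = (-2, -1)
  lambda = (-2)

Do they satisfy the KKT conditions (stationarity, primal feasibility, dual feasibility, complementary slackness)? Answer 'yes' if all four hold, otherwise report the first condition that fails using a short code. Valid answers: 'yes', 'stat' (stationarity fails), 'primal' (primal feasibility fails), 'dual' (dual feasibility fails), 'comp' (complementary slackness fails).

Gradient of f: grad f(x) = Q x + c = (4, 4)
Constraint values g_i(x) = a_i^T x - b_i:
  g_1((-2, -1)) = 0
Stationarity residual: grad f(x) + sum_i lambda_i a_i = (0, 0)
  -> stationarity OK
Primal feasibility (all g_i <= 0): OK
Dual feasibility (all lambda_i >= 0): FAILS
Complementary slackness (lambda_i * g_i(x) = 0 for all i): OK

Verdict: the first failing condition is dual_feasibility -> dual.

dual


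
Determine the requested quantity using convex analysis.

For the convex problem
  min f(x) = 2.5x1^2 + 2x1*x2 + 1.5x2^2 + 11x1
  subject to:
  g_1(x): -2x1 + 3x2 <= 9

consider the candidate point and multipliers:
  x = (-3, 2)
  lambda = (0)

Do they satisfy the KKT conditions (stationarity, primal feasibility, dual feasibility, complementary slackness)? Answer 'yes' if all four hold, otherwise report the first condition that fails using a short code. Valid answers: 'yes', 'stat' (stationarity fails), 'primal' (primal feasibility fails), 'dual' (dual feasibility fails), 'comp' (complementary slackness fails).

Gradient of f: grad f(x) = Q x + c = (0, 0)
Constraint values g_i(x) = a_i^T x - b_i:
  g_1((-3, 2)) = 3
Stationarity residual: grad f(x) + sum_i lambda_i a_i = (0, 0)
  -> stationarity OK
Primal feasibility (all g_i <= 0): FAILS
Dual feasibility (all lambda_i >= 0): OK
Complementary slackness (lambda_i * g_i(x) = 0 for all i): OK

Verdict: the first failing condition is primal_feasibility -> primal.

primal


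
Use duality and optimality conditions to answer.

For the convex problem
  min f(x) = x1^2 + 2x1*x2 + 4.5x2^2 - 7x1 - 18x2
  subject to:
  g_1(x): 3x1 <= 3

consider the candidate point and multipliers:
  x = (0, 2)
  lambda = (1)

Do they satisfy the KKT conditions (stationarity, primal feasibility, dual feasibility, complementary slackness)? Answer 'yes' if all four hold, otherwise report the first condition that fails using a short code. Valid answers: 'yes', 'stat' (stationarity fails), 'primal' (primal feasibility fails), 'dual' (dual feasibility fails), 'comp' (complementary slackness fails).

Gradient of f: grad f(x) = Q x + c = (-3, 0)
Constraint values g_i(x) = a_i^T x - b_i:
  g_1((0, 2)) = -3
Stationarity residual: grad f(x) + sum_i lambda_i a_i = (0, 0)
  -> stationarity OK
Primal feasibility (all g_i <= 0): OK
Dual feasibility (all lambda_i >= 0): OK
Complementary slackness (lambda_i * g_i(x) = 0 for all i): FAILS

Verdict: the first failing condition is complementary_slackness -> comp.

comp


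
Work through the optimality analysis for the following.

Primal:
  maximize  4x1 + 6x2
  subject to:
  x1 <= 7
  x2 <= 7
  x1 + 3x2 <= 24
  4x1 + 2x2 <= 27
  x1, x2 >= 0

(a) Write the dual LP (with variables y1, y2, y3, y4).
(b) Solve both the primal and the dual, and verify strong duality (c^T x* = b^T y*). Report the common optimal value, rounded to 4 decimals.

The standard primal-dual pair for 'max c^T x s.t. A x <= b, x >= 0' is:
  Dual:  min b^T y  s.t.  A^T y >= c,  y >= 0.

So the dual LP is:
  minimize  7y1 + 7y2 + 24y3 + 27y4
  subject to:
    y1 + y3 + 4y4 >= 4
    y2 + 3y3 + 2y4 >= 6
    y1, y2, y3, y4 >= 0

Solving the primal: x* = (3.3, 6.9).
  primal value c^T x* = 54.6.
Solving the dual: y* = (0, 0, 1.6, 0.6).
  dual value b^T y* = 54.6.
Strong duality: c^T x* = b^T y*. Confirmed.

54.6


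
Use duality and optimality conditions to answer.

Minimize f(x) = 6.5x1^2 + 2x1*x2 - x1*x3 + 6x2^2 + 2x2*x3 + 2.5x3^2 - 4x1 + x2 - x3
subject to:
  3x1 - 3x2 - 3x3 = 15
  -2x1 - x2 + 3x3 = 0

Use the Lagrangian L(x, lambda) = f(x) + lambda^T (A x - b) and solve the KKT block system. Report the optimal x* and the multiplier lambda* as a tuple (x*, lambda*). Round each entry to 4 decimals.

Form the Lagrangian:
  L(x, lambda) = (1/2) x^T Q x + c^T x + lambda^T (A x - b)
Stationarity (grad_x L = 0): Q x + c + A^T lambda = 0.
Primal feasibility: A x = b.

This gives the KKT block system:
  [ Q   A^T ] [ x     ]   [-c ]
  [ A    0  ] [ lambda ] = [ b ]

Solving the linear system:
  x*      = (1.9591, -3.2602, 0.2193)
  lambda* = (-9.14, -6.3457)
  f(x*)   = 62.8922

x* = (1.9591, -3.2602, 0.2193), lambda* = (-9.14, -6.3457)


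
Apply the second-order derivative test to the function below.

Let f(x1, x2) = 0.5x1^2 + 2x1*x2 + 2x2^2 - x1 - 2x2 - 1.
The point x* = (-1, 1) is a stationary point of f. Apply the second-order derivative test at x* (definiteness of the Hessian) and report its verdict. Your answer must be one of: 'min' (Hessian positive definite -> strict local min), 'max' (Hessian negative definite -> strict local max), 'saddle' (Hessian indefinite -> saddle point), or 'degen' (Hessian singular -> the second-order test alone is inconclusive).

Compute the Hessian H = grad^2 f:
  H = [[1, 2], [2, 4]]
Verify stationarity: grad f(x*) = H x* + g = (0, 0).
Eigenvalues of H: 0, 5.
H has a zero eigenvalue (singular; positive semidefinite but not definite), so H is neither positive definite, negative definite, nor indefinite. The second-order test alone is inconclusive -> degen.
(Indeed, f is constant along the null direction of H through x*, so x* is not a strict local extremum.)

degen
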